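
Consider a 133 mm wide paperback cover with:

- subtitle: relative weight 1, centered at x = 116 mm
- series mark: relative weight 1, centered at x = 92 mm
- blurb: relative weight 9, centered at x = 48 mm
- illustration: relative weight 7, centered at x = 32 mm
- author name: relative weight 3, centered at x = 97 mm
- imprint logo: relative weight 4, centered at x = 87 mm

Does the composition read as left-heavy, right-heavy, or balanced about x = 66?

left-heavy

Weights sum to 1 + 1 + 9 + 7 + 3 + 4 = 25.
x: moment 1503 / weight 25 ≈ 60.12
Since 60.1 is left of 66, the composition reads left-heavy.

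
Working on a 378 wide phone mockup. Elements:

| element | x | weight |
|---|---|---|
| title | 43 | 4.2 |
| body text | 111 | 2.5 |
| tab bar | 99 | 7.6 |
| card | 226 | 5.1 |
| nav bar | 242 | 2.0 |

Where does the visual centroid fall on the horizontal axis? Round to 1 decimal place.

x ≈ 133.0

Total weight = 4.2 + 2.5 + 7.6 + 5.1 + 2.0 = 21.4.
x: (4.2·43 + 2.5·111 + 7.6·99 + 5.1·226 + 2.0·242) / 21.4 = 2847.1 / 21.4 ≈ 133.04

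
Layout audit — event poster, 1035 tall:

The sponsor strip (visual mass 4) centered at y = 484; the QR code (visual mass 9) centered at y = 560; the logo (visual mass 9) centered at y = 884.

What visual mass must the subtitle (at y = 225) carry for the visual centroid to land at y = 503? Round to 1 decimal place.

w ≈ 13.9

Known weights sum to 4 + 9 + 9 = 22; their moment is 4·484 + 9·560 + 9·884 = 14932.
For the centroid to hit 503: (14932 + w·225) / (22 + w) = 503.
So w = (503·22 − 14932)/(225 − 503) = -3866/-278 ≈ 13.91.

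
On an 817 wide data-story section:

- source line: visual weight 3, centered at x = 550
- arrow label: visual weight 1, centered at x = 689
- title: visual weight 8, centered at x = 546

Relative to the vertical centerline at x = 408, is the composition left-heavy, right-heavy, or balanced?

right-heavy

Total weight = 3 + 1 + 8 = 12.
x: (3·550 + 1·689 + 8·546) / 12 = 6707 / 12 ≈ 558.92
Since 558.9 is right of 408, the composition reads right-heavy.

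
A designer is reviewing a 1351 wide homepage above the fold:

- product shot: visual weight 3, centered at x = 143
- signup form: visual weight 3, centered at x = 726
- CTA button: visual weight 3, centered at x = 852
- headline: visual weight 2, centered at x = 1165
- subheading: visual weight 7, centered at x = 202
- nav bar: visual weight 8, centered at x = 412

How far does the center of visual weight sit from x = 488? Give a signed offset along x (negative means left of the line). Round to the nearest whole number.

≈ -19

Total weight = 3 + 3 + 3 + 2 + 7 + 8 = 26.
Σw·x = 3·143 + 3·726 + 3·852 + 2·1165 + 7·202 + 8·412 = 12203, so x̄ = 12203/26 ≈ 469.35.
Against x = 488, that's 469.35 − 488 = -18.65.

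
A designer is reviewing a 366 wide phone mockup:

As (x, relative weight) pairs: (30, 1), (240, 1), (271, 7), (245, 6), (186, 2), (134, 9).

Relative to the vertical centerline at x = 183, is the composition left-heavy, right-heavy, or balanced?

Total weight = 1 + 1 + 7 + 6 + 2 + 9 = 26.
Σw·x = 5215; x̄ = 5215/26 ≈ 200.58.
200.6 vs midline 183 → right-heavy.

right-heavy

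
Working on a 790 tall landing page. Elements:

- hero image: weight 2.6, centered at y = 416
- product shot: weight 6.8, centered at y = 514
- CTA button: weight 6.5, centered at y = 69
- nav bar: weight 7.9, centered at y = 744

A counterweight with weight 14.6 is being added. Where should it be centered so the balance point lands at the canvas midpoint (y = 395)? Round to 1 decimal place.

After adding the counterweight, total weight = 2.6 + 6.8 + 6.5 + 7.9 + 14.6 = 38.4.
y: target moment 38.4×395 = 15168.0; current 2.6·416 + 6.8·514 + 6.5·69 + 7.9·744 = 10902.9; the counterweight supplies 4265.1, so y = 4265.1/14.6 ≈ 292.13.

y ≈ 292.1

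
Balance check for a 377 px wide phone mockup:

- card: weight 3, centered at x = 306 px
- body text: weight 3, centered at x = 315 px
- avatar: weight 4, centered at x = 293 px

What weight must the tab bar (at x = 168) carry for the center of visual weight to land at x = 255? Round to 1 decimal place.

Existing Σw = 10 (3 + 3 + 4); existing moment 3·306 + 3·315 + 4·293 = 3035.
Set Σw·x/Σw = 255: (3035 + 168w) = 255·(10 + w).
Solving: w = (255·10 − 3035) / (168 − 255) = -485 / -87 ≈ 5.57.

w ≈ 5.6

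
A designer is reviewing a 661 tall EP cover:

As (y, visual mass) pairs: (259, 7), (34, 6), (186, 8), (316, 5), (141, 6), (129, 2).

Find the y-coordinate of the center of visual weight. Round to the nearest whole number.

Σw = 7 + 6 + 8 + 5 + 6 + 2 = 34.
Σw·y = 6189; ȳ = 6189/34 ≈ 182.03.

y ≈ 182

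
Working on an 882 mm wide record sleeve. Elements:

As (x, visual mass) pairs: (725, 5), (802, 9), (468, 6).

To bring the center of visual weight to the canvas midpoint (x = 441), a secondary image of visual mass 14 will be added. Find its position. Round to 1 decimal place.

With the secondary image, Σw becomes 5 + 9 + 6 + 14 = 34.
x: need Σw·x = 34·441 = 14994. Existing = 5·725 + 9·802 + 6·468 = 13651. Remainder 1343 / 14 ≈ 95.93.

x ≈ 95.9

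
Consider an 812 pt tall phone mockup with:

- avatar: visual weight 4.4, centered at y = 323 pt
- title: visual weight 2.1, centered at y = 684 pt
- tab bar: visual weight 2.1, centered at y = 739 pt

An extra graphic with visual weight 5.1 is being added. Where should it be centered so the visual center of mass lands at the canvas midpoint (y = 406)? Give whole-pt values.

y ≈ 226

After adding the extra graphic, total weight = 4.4 + 2.1 + 2.1 + 5.1 = 13.7.
Along y: (4409.5 + 5.1·y) / 13.7 = 406 (existing moment 4.4·323 + 2.1·684 + 2.1·739 = 4409.5) ⇒ y = (5562.2 − 4409.5) / 5.1 ≈ 226.02.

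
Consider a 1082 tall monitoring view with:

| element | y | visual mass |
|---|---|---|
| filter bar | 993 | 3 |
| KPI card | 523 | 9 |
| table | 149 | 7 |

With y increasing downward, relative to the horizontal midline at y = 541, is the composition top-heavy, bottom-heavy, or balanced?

top-heavy

Σw = 3 + 9 + 7 = 19.
Σw·y = 3·993 + 9·523 + 7·149 = 8729, so ȳ = 8729/19 ≈ 459.42.
Since 459.4 is above (smaller y than) 541, the composition reads top-heavy.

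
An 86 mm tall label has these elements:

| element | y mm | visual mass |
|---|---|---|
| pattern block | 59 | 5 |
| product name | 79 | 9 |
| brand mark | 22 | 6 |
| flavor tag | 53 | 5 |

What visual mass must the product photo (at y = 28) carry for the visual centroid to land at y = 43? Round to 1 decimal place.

w ≈ 21.9

Fixed elements: Σw = 5 + 9 + 6 + 5 = 25, Σw·y = 5·59 + 9·79 + 6·22 + 5·53 = 1403.
Balance at y = 43 requires (1403 + w·28) / (25 + w) = 43.
Solving: w = (43·25 − 1403) / (28 − 43) = -328 / -15 ≈ 21.87.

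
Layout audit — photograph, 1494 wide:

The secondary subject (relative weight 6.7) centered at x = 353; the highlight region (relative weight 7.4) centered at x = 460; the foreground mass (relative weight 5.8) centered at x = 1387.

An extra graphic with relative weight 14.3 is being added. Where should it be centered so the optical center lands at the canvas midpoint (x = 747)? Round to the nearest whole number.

After adding the extra graphic, total weight = 6.7 + 7.4 + 5.8 + 14.3 = 34.2.
x: need Σw·x = 34.2·747 = 25547.4. Existing = 6.7·353 + 7.4·460 + 5.8·1387 = 13813.7. Remainder 11733.7 / 14.3 ≈ 820.54.

x ≈ 821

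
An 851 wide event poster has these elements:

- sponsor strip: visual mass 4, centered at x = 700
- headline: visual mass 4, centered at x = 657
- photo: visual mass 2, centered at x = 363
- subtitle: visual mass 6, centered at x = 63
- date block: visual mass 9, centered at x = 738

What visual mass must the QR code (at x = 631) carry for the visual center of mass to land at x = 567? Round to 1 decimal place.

Fixed elements: Σw = 4 + 4 + 2 + 6 + 9 = 25, Σw·x = 4·700 + 4·657 + 2·363 + 6·63 + 9·738 = 13174.
Set Σw·x/Σw = 567: (13174 + 631w) = 567·(25 + w).
So w = (567·25 − 13174)/(631 − 567) = 1001/64 ≈ 15.64.

w ≈ 15.6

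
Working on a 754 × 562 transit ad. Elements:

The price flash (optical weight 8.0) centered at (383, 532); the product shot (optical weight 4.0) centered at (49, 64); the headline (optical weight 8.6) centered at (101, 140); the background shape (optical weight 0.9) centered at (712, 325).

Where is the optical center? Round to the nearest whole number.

(222, 279)

Σw = 8.0 + 4.0 + 8.6 + 0.9 = 21.5.
x-moment: 8.0·383 + 4.0·49 + 8.6·101 + 0.9·712 = 4769.4; centroid 4769.4/21.5 ≈ 221.83.
y-moment: 8.0·532 + 4.0·64 + 8.6·140 + 0.9·325 = 6008.5; centroid 6008.5/21.5 ≈ 279.47.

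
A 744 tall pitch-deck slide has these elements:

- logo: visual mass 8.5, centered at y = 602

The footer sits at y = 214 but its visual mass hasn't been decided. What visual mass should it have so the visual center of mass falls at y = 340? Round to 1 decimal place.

w ≈ 17.7

The single fixed element contributes weight 8.5, moment 8.5·602 = 5117.0.
Set Σw·y/Σw = 340: (5117.0 + 214w) = 340·(8.5 + w).
Rearranging, w·(214 − 340) = 340·8.5 − 5117.0 = -2227.0, so w ≈ -2227.0/-126 = 17.67.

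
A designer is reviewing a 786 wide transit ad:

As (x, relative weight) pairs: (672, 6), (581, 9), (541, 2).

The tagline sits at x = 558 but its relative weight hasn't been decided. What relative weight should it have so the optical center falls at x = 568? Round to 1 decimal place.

w ≈ 68.7

Known weights sum to 6 + 9 + 2 = 17; their moment is 6·672 + 9·581 + 2·541 = 10343.
For the centroid to hit 568: (10343 + w·558) / (17 + w) = 568.
Rearranging, w·(558 − 568) = 568·17 − 10343 = -687, so w ≈ -687/-10 = 68.70.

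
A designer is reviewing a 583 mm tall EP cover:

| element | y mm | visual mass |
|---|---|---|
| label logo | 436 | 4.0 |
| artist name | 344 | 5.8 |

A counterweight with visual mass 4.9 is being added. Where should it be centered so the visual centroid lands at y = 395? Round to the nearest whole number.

New total weight: (4.0 + 5.8) + 4.9 = 14.7.
Along y: (3739.2 + 4.9·y) / 14.7 = 395 (existing moment 4.0·436 + 5.8·344 = 3739.2) ⇒ y = (5806.5 − 3739.2) / 4.9 ≈ 421.90.

y ≈ 422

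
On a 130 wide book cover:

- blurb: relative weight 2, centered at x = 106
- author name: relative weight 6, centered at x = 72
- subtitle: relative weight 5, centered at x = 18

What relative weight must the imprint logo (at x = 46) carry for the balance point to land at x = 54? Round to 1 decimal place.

w ≈ 4.0

Known weights sum to 2 + 6 + 5 = 13; their moment is 2·106 + 6·72 + 5·18 = 734.
Balance at x = 54 requires (734 + w·46) / (13 + w) = 54.
Rearranging, w·(46 − 54) = 54·13 − 734 = -32, so w ≈ -32/-8 = 4.00.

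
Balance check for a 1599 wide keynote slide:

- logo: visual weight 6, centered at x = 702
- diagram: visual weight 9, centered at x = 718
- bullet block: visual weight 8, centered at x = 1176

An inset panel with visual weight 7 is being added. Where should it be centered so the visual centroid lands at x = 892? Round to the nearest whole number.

x ≈ 954

New total weight: (6 + 9 + 8) + 7 = 30.
x: target moment 30×892 = 26760; current 6·702 + 9·718 + 8·1176 = 20082; the inset panel supplies 6678, so x = 6678/7 ≈ 954.00.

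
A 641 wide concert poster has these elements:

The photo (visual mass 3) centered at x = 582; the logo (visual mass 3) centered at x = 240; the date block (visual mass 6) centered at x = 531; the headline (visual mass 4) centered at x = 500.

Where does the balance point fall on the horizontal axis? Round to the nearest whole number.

x ≈ 478

Weights sum to 3 + 3 + 6 + 4 = 16.
x: (3·582 + 3·240 + 6·531 + 4·500) / 16 = 7652 / 16 ≈ 478.25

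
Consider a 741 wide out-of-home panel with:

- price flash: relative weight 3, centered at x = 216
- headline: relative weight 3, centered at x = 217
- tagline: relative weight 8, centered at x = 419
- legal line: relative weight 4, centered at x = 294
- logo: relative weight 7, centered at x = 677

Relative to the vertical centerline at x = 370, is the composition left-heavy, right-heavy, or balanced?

right-heavy

Weights sum to 3 + 3 + 8 + 4 + 7 = 25.
x-moment: 3·216 + 3·217 + 8·419 + 4·294 + 7·677 = 10566; centroid 10566/25 ≈ 422.64.
Since 422.6 is right of 370, the composition reads right-heavy.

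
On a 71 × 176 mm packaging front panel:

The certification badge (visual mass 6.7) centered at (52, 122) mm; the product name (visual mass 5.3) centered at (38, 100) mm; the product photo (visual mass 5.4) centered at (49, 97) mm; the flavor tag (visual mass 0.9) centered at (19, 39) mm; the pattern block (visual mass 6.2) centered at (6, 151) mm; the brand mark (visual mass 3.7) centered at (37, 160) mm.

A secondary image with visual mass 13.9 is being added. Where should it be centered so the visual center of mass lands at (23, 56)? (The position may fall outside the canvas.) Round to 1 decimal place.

New total weight: (6.7 + 5.3 + 5.4 + 0.9 + 6.2 + 3.7) + 13.9 = 42.1.
x: need Σw·x = 42.1·23 = 968.3. Existing = 6.7·52 + 5.3·38 + 5.4·49 + 0.9·19 + 6.2·6 + 3.7·37 = 1005.6. Remainder -37.3 / 13.9 ≈ -2.68.
y: need Σw·y = 42.1·56 = 2357.6. Existing = 6.7·122 + 5.3·100 + 5.4·97 + 0.9·39 + 6.2·151 + 3.7·160 = 3434.5. Remainder -1076.9 / 13.9 ≈ -77.47.

(-2.7, -77.5)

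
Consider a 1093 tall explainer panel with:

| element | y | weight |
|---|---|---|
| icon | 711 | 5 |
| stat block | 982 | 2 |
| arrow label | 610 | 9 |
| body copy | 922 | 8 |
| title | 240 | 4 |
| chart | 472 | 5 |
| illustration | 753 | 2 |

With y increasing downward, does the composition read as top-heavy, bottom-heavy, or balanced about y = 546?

Σw = 5 + 2 + 9 + 8 + 4 + 5 + 2 = 35.
y-moment: 5·711 + 2·982 + 9·610 + 8·922 + 4·240 + 5·472 + 2·753 = 23211; centroid 23211/35 ≈ 663.17.
663.2 vs midline 546 → bottom-heavy.

bottom-heavy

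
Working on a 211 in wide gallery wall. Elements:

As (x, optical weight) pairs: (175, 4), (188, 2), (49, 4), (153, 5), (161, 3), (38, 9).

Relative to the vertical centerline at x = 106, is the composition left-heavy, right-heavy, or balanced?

balanced

Σw = 4 + 2 + 4 + 5 + 3 + 9 = 27.
x: moment 2862 / weight 27 ≈ 106.00
That equals the midline 106 — balanced.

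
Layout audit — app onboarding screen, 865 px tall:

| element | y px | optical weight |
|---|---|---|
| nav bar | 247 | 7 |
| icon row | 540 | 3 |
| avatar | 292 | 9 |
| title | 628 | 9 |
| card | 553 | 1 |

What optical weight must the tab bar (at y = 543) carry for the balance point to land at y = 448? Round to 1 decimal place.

w ≈ 8.5

Known weights sum to 7 + 3 + 9 + 9 + 1 = 29; their moment is 7·247 + 3·540 + 9·292 + 9·628 + 1·553 = 12182.
For the centroid to hit 448: (12182 + w·543) / (29 + w) = 448.
Rearranging, w·(543 − 448) = 448·29 − 12182 = 810, so w ≈ 810/95 = 8.53.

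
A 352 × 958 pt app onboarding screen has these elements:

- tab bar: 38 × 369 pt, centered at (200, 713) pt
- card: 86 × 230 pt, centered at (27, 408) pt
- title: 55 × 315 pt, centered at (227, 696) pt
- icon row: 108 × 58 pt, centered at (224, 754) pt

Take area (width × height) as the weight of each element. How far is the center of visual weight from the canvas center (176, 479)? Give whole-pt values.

Areas: tab bar 38·369 = 14022, card 86·230 = 19780, title 55·315 = 17325, icon row 108·58 = 6264. Total weight = 57391.
Σw·x = 14022·200 + 19780·27 + 17325·227 + 6264·224 = 8674371, so x̄ = 8674371/57391 ≈ 151.15.
Σw·y = 14022·713 + 19780·408 + 17325·696 + 6264·754 = 34849182, so ȳ = 34849182/57391 ≈ 607.22.
Relative to (176, 479): Δ = (-24.85, 128.22); |Δ| = √(-24.85² + 128.22²) ≈ 130.61.

≈ 131 pt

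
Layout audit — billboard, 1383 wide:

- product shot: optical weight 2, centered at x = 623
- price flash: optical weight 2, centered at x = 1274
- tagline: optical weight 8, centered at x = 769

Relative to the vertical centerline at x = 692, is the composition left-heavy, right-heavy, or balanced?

right-heavy

Weights sum to 2 + 2 + 8 = 12.
x-moment: 2·623 + 2·1274 + 8·769 = 9946; centroid 9946/12 ≈ 828.83.
828.8 lies right of the midline 692, so the layout is right-heavy.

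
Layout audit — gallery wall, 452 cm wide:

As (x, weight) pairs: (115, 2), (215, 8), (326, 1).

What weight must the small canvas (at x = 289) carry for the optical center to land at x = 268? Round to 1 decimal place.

w ≈ 32.0

Fixed elements: Σw = 2 + 8 + 1 = 11, Σw·x = 2·115 + 8·215 + 1·326 = 2276.
For the centroid to hit 268: (2276 + w·289) / (11 + w) = 268.
So w = (268·11 − 2276)/(289 − 268) = 672/21 ≈ 32.00.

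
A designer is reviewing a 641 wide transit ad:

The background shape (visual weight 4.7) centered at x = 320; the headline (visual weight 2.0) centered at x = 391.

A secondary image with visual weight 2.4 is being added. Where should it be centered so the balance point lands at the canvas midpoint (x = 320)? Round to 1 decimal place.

x ≈ 260.8

After adding the secondary image, total weight = 4.7 + 2.0 + 2.4 = 9.1.
x: target moment 9.1×320 = 2912.0; current 4.7·320 + 2.0·391 = 2286.0; the secondary image supplies 626.0, so x = 626.0/2.4 ≈ 260.83.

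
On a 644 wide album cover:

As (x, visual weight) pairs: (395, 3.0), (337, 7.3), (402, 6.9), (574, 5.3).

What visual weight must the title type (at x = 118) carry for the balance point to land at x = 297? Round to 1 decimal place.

w ≈ 15.5

Fixed elements: Σw = 3.0 + 7.3 + 6.9 + 5.3 = 22.5, Σw·x = 3.0·395 + 7.3·337 + 6.9·402 + 5.3·574 = 9461.1.
For the centroid to hit 297: (9461.1 + w·118) / (22.5 + w) = 297.
Solving: w = (297·22.5 − 9461.1) / (118 − 297) = -2778.6 / -179 ≈ 15.52.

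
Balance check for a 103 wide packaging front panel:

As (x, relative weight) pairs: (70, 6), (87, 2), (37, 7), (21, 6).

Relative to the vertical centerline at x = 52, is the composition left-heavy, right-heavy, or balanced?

Σw = 6 + 2 + 7 + 6 = 21.
x-moment: 6·70 + 2·87 + 7·37 + 6·21 = 979; centroid 979/21 ≈ 46.62.
Since 46.6 is left of 52, the composition reads left-heavy.

left-heavy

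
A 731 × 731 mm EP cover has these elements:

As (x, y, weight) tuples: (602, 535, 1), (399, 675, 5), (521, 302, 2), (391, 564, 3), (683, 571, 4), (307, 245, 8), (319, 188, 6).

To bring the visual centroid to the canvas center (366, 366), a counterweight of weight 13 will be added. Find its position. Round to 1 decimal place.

(266.0, 291.8)

New total weight: (1 + 5 + 2 + 3 + 4 + 8 + 6) + 13 = 42.
x: target moment 42×366 = 15372; current 1·602 + 5·399 + 2·521 + 3·391 + 4·683 + 8·307 + 6·319 = 11914; the counterweight supplies 3458, so x = 3458/13 ≈ 266.00.
y: target moment 42×366 = 15372; current 1·535 + 5·675 + 2·302 + 3·564 + 4·571 + 8·245 + 6·188 = 11578; the counterweight supplies 3794, so y = 3794/13 ≈ 291.85.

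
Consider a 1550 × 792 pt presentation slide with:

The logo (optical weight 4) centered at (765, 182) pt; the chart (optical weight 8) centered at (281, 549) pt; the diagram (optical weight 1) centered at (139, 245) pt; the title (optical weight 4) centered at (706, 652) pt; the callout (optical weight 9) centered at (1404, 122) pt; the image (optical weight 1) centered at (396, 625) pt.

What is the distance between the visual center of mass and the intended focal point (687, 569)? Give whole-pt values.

≈ 233 pt

Weights sum to 4 + 8 + 1 + 4 + 9 + 1 = 27.
x: moment 21303 / weight 27 ≈ 789.00
Σw·y = 9696; ȳ = 9696/27 ≈ 359.11.
Relative to (687, 569): Δ = (102.00, -209.89); |Δ| = √(102.00² + -209.89²) ≈ 233.36.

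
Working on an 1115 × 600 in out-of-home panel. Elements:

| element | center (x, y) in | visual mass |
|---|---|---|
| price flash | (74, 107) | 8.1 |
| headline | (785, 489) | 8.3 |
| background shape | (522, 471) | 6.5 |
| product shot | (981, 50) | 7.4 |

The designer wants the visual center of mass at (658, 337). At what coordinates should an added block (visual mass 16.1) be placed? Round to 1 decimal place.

New total weight: (8.1 + 8.3 + 6.5 + 7.4) + 16.1 = 46.4.
x: need Σw·x = 46.4·658 = 30531.2. Existing = 8.1·74 + 8.3·785 + 6.5·522 + 7.4·981 = 17767.3. Remainder 12763.9 / 16.1 ≈ 792.79.
y: need Σw·y = 46.4·337 = 15636.8. Existing = 8.1·107 + 8.3·489 + 6.5·471 + 7.4·50 = 8356.9. Remainder 7279.9 / 16.1 ≈ 452.17.

(792.8, 452.2)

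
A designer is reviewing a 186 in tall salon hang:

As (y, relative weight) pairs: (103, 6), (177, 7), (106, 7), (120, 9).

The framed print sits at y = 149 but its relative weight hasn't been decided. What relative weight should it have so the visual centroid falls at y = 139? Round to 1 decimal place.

w ≈ 35.2

Existing Σw = 29 (6 + 7 + 7 + 9); existing moment 6·103 + 7·177 + 7·106 + 9·120 = 3679.
Balance at y = 139 requires (3679 + w·149) / (29 + w) = 139.
Rearranging, w·(149 − 139) = 139·29 − 3679 = 352, so w ≈ 352/10 = 35.20.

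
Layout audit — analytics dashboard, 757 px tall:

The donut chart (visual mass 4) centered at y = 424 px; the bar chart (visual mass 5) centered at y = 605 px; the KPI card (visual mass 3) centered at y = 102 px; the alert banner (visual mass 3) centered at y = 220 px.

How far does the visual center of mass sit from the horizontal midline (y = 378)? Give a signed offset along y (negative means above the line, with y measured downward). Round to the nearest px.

≈ 1 px

Σw = 4 + 5 + 3 + 3 = 15.
y: (4·424 + 5·605 + 3·102 + 3·220) / 15 = 5687 / 15 ≈ 379.13
Difference: 379.13 − 378 ≈ 1.13.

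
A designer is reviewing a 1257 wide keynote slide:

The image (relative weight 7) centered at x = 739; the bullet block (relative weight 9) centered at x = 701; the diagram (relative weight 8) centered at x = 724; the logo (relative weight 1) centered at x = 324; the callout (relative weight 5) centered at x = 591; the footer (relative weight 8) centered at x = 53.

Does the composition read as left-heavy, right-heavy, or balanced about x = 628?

Total weight = 7 + 9 + 8 + 1 + 5 + 8 = 38.
Σw·x = 20977; x̄ = 20977/38 ≈ 552.03.
552.0 vs midline 628 → left-heavy.

left-heavy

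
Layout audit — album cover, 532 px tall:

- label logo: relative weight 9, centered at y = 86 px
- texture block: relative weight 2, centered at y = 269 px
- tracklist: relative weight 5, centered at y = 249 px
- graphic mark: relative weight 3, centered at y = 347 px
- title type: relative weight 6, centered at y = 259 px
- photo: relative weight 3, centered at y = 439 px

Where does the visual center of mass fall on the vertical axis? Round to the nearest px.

Σw = 9 + 2 + 5 + 3 + 6 + 3 = 28.
y-moment: 9·86 + 2·269 + 5·249 + 3·347 + 6·259 + 3·439 = 6469; centroid 6469/28 ≈ 231.04.

y ≈ 231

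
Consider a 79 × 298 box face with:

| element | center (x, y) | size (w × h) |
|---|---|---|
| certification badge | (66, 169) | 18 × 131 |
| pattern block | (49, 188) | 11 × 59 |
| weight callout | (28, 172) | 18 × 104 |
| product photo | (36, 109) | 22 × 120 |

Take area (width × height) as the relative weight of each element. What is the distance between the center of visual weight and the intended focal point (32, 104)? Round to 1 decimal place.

≈ 48.0

Taking area as weight: certification badge 18·131 = 2358, pattern block 11·59 = 649, weight callout 18·104 = 1872, product photo 22·120 = 2640. Sum 7519.
Σw·x = 2358·66 + 649·49 + 1872·28 + 2640·36 = 334885, so x̄ = 334885/7519 ≈ 44.54.
Σw·y = 2358·169 + 649·188 + 1872·172 + 2640·109 = 1130258, so ȳ = 1130258/7519 ≈ 150.32.
Offset from (32, 104): Δx ≈ 12.54, Δy ≈ 46.32; distance = √(Δx² + Δy²) ≈ 47.99.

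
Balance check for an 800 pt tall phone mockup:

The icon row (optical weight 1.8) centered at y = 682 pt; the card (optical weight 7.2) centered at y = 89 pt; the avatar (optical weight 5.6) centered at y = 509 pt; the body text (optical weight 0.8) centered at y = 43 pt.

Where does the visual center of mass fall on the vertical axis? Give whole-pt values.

y ≈ 309

Weights sum to 1.8 + 7.2 + 5.6 + 0.8 = 15.4.
y-moment: 1.8·682 + 7.2·89 + 5.6·509 + 0.8·43 = 4753.2; centroid 4753.2/15.4 ≈ 308.65.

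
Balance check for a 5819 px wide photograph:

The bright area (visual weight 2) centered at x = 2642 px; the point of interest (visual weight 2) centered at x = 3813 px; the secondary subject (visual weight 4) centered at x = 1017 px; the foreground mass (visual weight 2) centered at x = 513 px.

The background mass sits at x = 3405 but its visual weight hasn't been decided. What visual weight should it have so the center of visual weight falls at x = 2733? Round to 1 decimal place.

Fixed elements: Σw = 2 + 2 + 4 + 2 = 10, Σw·x = 2·2642 + 2·3813 + 4·1017 + 2·513 = 18004.
For the centroid to hit 2733: (18004 + w·3405) / (10 + w) = 2733.
So w = (2733·10 − 18004)/(3405 − 2733) = 9326/672 ≈ 13.88.

w ≈ 13.9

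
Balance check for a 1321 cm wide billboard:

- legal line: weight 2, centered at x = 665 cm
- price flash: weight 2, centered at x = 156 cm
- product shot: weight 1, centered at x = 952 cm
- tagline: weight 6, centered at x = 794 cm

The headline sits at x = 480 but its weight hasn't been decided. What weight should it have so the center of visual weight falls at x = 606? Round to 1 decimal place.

Fixed elements: Σw = 2 + 2 + 1 + 6 = 11, Σw·x = 2·665 + 2·156 + 1·952 + 6·794 = 7358.
Balance at x = 606 requires (7358 + w·480) / (11 + w) = 606.
Rearranging, w·(480 − 606) = 606·11 − 7358 = -692, so w ≈ -692/-126 = 5.49.

w ≈ 5.5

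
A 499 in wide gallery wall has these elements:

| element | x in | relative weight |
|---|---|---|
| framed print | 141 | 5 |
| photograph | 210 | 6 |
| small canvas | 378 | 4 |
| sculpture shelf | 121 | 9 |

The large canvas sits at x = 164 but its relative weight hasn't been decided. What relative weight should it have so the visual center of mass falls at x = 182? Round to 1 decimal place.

w ≈ 11.0

Known weights sum to 5 + 6 + 4 + 9 = 24; their moment is 5·141 + 6·210 + 4·378 + 9·121 = 4566.
Balance at x = 182 requires (4566 + w·164) / (24 + w) = 182.
So w = (182·24 − 4566)/(164 − 182) = -198/-18 ≈ 11.00.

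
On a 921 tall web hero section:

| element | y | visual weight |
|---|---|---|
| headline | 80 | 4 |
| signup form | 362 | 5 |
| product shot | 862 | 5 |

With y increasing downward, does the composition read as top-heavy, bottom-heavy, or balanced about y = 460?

Total weight = 4 + 5 + 5 = 14.
y: (4·80 + 5·362 + 5·862) / 14 = 6440 / 14 ≈ 460.00
460.00 = 460 exactly: balanced.

balanced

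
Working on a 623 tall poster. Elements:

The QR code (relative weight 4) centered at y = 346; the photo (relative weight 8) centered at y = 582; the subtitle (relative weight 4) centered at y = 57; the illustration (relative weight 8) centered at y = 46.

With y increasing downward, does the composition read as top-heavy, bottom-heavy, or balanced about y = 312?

top-heavy

Weights sum to 4 + 8 + 4 + 8 = 24.
y-moment: 4·346 + 8·582 + 4·57 + 8·46 = 6636; centroid 6636/24 ≈ 276.50.
276.5 lies above (smaller y than) the midline 312, so the layout is top-heavy.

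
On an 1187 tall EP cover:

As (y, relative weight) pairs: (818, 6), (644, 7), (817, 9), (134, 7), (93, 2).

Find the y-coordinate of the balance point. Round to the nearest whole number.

y ≈ 577

Total weight = 6 + 7 + 9 + 7 + 2 = 31.
Σw·y = 6·818 + 7·644 + 9·817 + 7·134 + 2·93 = 17893, so ȳ = 17893/31 ≈ 577.19.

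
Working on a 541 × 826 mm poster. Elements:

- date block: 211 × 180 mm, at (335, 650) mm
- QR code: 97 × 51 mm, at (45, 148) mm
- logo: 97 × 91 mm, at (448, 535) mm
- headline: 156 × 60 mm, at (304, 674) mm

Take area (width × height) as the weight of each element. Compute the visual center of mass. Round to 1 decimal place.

Taking area as weight: date block 211·180 = 37980, QR code 97·51 = 4947, logo 97·91 = 8827, headline 156·60 = 9360. Sum 61114.
x-moment: 37980·335 + 4947·45 + 8827·448 + 9360·304 = 19745851; centroid 19745851/61114 ≈ 323.10.
y-moment: 37980·650 + 4947·148 + 8827·535 + 9360·674 = 36450241; centroid 36450241/61114 ≈ 596.43.

(323.1, 596.4)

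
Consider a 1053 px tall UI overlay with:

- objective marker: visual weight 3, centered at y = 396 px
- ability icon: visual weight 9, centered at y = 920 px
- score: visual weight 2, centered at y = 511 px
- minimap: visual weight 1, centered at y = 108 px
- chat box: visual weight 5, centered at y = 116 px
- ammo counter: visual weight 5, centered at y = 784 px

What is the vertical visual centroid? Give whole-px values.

Weights sum to 3 + 9 + 2 + 1 + 5 + 5 = 25.
y: moment 15098 / weight 25 ≈ 603.92

y ≈ 604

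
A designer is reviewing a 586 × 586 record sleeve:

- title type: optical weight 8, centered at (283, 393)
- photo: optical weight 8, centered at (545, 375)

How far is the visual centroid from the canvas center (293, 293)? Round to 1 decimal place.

Weights sum to 8 + 8 = 16.
x: (8·283 + 8·545) / 16 = 6624 / 16 ≈ 414.00
y: (8·393 + 8·375) / 16 = 6144 / 16 ≈ 384.00
From (293, 293): dx = 121.00, dy = 91.00, so the distance is √(dx²+dy²) ≈ 151.40.

≈ 151.4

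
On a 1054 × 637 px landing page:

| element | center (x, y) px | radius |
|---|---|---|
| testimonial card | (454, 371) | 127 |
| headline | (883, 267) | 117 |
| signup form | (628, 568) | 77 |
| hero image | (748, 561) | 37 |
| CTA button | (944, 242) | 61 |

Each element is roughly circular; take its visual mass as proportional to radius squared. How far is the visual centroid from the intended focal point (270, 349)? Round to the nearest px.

≈ 408 px

r² weights: testimonial card 127² = 16129, headline 117² = 13689, signup form 77² = 5929, hero image 37² = 1369, CTA button 61² = 3721. Total = 40837.
x: (16129·454 + 13689·883 + 5929·628 + 1369·748 + 3721·944) / 40837 = 27670001 / 40837 ≈ 677.57
y: (16129·371 + 13689·267 + 5929·568 + 1369·561 + 3721·242) / 40837 = 14674985 / 40837 ≈ 359.36
Offset from (270, 349): Δx ≈ 407.57, Δy ≈ 10.36; distance = √(Δx² + Δy²) ≈ 407.70.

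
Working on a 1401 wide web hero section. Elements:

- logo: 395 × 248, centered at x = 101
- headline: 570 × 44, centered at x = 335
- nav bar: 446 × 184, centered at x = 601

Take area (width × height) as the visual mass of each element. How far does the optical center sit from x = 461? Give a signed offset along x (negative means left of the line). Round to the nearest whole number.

Areas → weights: logo 395·248 = 97960, headline 570·44 = 25080, nav bar 446·184 = 82064; Σw = 205104.
x: (97960·101 + 25080·335 + 82064·601) / 205104 = 67616224 / 205104 ≈ 329.67
Against x = 461, that's 329.67 − 461 = -131.33.

≈ -131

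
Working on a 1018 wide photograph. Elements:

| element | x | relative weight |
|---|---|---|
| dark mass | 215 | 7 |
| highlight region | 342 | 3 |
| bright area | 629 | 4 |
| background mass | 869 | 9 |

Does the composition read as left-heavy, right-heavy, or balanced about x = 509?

Σw = 7 + 3 + 4 + 9 = 23.
x-moment: 7·215 + 3·342 + 4·629 + 9·869 = 12868; centroid 12868/23 ≈ 559.48.
559.5 vs midline 509 → right-heavy.

right-heavy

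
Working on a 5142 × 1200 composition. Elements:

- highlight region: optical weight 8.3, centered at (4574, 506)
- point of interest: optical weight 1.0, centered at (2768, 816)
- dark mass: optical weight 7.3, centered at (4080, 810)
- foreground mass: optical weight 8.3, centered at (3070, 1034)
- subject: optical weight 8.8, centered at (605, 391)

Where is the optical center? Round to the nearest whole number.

Total weight = 8.3 + 1.0 + 7.3 + 8.3 + 8.8 = 33.7.
Σw·x = 8.3·4574 + 1.0·2768 + 7.3·4080 + 8.3·3070 + 8.8·605 = 101321.2, so x̄ = 101321.2/33.7 ≈ 3006.56.
Σw·y = 8.3·506 + 1.0·816 + 7.3·810 + 8.3·1034 + 8.8·391 = 22951.8, so ȳ = 22951.8/33.7 ≈ 681.06.

(3007, 681)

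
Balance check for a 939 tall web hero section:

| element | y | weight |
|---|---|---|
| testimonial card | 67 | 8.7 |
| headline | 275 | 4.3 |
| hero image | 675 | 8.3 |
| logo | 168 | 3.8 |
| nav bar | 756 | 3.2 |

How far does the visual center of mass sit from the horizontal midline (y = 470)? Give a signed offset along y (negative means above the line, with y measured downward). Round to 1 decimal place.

Total weight = 8.7 + 4.3 + 8.3 + 3.8 + 3.2 = 28.3.
y: (8.7·67 + 4.3·275 + 8.3·675 + 3.8·168 + 3.2·756) / 28.3 = 10425.5 / 28.3 ≈ 368.39
Difference: 368.39 − 470 ≈ -101.61.

≈ -101.6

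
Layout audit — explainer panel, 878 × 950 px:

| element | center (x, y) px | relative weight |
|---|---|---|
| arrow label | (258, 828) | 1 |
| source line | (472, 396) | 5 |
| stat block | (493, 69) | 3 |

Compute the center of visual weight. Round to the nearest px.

(455, 335)

Weights sum to 1 + 5 + 3 = 9.
x: (1·258 + 5·472 + 3·493) / 9 = 4097 / 9 ≈ 455.22
y: (1·828 + 5·396 + 3·69) / 9 = 3015 / 9 ≈ 335.00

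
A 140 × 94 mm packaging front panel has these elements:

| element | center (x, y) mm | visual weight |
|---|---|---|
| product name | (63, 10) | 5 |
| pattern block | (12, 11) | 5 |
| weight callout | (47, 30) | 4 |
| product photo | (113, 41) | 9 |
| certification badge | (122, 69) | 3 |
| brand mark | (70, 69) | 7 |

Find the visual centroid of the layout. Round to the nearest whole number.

Weights sum to 5 + 5 + 4 + 9 + 3 + 7 = 33.
Σw·x = 2436; x̄ = 2436/33 ≈ 73.82.
y: moment 1284 / weight 33 ≈ 38.91

(74, 39)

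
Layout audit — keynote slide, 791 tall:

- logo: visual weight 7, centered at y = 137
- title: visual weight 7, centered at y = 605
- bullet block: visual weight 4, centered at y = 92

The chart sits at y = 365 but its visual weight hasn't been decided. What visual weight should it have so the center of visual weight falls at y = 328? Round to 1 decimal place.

Existing Σw = 18 (7 + 7 + 4); existing moment 7·137 + 7·605 + 4·92 = 5562.
Set Σw·y/Σw = 328: (5562 + 365w) = 328·(18 + w).
So w = (328·18 − 5562)/(365 − 328) = 342/37 ≈ 9.24.

w ≈ 9.2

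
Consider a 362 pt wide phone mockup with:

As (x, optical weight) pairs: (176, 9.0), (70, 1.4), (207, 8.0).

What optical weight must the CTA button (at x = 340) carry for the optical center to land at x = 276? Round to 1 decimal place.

w ≈ 27.2

Known weights sum to 9.0 + 1.4 + 8.0 = 18.4; their moment is 9.0·176 + 1.4·70 + 8.0·207 = 3338.0.
Balance at x = 276 requires (3338.0 + w·340) / (18.4 + w) = 276.
Rearranging, w·(340 − 276) = 276·18.4 − 3338.0 = 1740.4, so w ≈ 1740.4/64 = 27.19.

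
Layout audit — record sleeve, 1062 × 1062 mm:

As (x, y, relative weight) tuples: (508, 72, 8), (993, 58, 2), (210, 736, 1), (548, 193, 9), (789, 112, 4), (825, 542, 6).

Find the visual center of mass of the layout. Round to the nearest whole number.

(643, 229)

Weights sum to 8 + 2 + 1 + 9 + 4 + 6 = 30.
Σw·x = 19298; x̄ = 19298/30 ≈ 643.27.
y: moment 6865 / weight 30 ≈ 228.83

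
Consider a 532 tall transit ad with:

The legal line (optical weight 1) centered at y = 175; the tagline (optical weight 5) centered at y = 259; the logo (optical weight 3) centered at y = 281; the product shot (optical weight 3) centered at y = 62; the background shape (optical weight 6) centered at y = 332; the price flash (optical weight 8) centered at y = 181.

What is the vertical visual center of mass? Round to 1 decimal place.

y ≈ 228.4

Weights sum to 1 + 5 + 3 + 3 + 6 + 8 = 26.
Σw·y = 5939; ȳ = 5939/26 ≈ 228.42.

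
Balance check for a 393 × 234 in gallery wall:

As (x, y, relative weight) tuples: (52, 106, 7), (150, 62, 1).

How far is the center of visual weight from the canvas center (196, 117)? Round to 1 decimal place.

≈ 132.8 in

Total weight = 7 + 1 = 8.
Σw·x = 7·52 + 1·150 = 514, so x̄ = 514/8 ≈ 64.25.
Σw·y = 7·106 + 1·62 = 804, so ȳ = 804/8 ≈ 100.50.
Offset from (196, 117): Δx ≈ -131.75, Δy ≈ -16.50; distance = √(Δx² + Δy²) ≈ 132.78.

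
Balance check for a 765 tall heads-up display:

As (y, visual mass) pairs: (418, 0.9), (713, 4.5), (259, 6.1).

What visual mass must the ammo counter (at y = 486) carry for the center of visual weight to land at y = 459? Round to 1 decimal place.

w ≈ 4.2

Known weights sum to 0.9 + 4.5 + 6.1 = 11.5; their moment is 0.9·418 + 4.5·713 + 6.1·259 = 5164.6.
Balance at y = 459 requires (5164.6 + w·486) / (11.5 + w) = 459.
So w = (459·11.5 − 5164.6)/(486 − 459) = 113.9/27 ≈ 4.22.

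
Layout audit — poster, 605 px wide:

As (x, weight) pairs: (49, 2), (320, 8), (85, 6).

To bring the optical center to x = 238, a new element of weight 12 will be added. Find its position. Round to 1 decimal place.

New total weight: (2 + 8 + 6) + 12 = 28.
x: target moment 28×238 = 6664; current 2·49 + 8·320 + 6·85 = 3168; the new element supplies 3496, so x = 3496/12 ≈ 291.33.

x ≈ 291.3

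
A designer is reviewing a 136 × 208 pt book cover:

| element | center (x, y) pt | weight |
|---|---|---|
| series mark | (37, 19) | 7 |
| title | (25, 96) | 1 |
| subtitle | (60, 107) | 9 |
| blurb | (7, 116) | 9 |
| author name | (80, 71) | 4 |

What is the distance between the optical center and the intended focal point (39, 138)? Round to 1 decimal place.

≈ 54.0 pt

Σw = 7 + 1 + 9 + 9 + 4 = 30.
x-moment: 7·37 + 1·25 + 9·60 + 9·7 + 4·80 = 1207; centroid 1207/30 ≈ 40.23.
y-moment: 7·19 + 1·96 + 9·107 + 9·116 + 4·71 = 2520; centroid 2520/30 ≈ 84.00.
From (39, 138): dx = 1.23, dy = -54.00, so the distance is √(dx²+dy²) ≈ 54.01.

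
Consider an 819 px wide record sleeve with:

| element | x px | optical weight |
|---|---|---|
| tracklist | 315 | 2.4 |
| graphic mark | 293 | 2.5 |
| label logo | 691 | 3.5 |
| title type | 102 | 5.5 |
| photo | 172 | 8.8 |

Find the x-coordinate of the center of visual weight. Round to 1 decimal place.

Σw = 2.4 + 2.5 + 3.5 + 5.5 + 8.8 = 22.7.
x-moment: 2.4·315 + 2.5·293 + 3.5·691 + 5.5·102 + 8.8·172 = 5981.6; centroid 5981.6/22.7 ≈ 263.51.

x ≈ 263.5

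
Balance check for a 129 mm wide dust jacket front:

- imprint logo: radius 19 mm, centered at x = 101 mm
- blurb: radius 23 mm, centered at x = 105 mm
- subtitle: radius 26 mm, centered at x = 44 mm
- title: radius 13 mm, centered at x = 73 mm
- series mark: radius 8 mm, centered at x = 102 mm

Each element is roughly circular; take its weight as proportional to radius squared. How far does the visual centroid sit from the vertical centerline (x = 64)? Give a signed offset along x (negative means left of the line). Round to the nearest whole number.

Weights ∝ r²: imprint logo 19² = 361, blurb 23² = 529, subtitle 26² = 676, title 13² = 169, series mark 8² = 64; Σw = 1799.
x: (361·101 + 529·105 + 676·44 + 169·73 + 64·102) / 1799 = 140615 / 1799 ≈ 78.16
Offset from x = 64: 78.16 − 64 ≈ 14.16.

≈ 14 mm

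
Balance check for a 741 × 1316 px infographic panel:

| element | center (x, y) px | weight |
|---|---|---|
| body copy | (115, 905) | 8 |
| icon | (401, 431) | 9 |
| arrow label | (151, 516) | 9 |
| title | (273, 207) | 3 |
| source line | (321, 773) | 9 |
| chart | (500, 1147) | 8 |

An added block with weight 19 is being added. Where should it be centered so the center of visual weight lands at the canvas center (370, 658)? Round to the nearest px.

(550, 540)

With the added block, Σw becomes 8 + 9 + 9 + 3 + 9 + 8 + 19 = 65.
x: target moment 65×370 = 24050; current 8·115 + 9·401 + 9·151 + 3·273 + 9·321 + 8·500 = 13596; the added block supplies 10454, so x = 10454/19 ≈ 550.21.
y: target moment 65×658 = 42770; current 8·905 + 9·431 + 9·516 + 3·207 + 9·773 + 8·1147 = 32517; the added block supplies 10253, so y = 10253/19 ≈ 539.63.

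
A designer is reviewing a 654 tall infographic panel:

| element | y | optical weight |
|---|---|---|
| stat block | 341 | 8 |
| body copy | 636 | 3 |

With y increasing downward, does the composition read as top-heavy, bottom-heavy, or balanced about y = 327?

Σw = 8 + 3 = 11.
y: (8·341 + 3·636) / 11 = 4636 / 11 ≈ 421.45
421.5 lies below (larger y than) the midline 327, so the layout is bottom-heavy.

bottom-heavy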